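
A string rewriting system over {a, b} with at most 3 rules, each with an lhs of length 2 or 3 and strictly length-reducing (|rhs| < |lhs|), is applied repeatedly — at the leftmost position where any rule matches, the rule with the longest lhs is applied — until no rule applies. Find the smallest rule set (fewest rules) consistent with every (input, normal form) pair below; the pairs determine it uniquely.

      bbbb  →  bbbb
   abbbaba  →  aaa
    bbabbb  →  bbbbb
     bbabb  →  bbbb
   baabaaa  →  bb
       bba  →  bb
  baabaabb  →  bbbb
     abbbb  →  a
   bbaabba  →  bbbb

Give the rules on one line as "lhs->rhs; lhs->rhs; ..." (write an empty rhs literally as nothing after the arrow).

  | bbbb
  | abbbaba => abbaba => ababa => aaba => aaa
  | bbabbb => bbbbb
  | bbabb => bbbb

ab->a; ba->b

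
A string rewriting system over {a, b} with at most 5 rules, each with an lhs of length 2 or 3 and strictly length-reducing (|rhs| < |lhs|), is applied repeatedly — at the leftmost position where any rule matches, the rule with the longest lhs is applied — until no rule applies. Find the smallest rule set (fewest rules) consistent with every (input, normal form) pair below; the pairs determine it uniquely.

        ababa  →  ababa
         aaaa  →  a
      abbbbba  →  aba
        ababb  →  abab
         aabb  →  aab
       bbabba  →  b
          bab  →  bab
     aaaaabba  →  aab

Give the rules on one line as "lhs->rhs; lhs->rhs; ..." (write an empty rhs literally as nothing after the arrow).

  | ababa
  | aaaa => a
  | abbbbba => abbba => aba
  | ababb => abab

aaa->; bb->b; bba->bb; bbb->b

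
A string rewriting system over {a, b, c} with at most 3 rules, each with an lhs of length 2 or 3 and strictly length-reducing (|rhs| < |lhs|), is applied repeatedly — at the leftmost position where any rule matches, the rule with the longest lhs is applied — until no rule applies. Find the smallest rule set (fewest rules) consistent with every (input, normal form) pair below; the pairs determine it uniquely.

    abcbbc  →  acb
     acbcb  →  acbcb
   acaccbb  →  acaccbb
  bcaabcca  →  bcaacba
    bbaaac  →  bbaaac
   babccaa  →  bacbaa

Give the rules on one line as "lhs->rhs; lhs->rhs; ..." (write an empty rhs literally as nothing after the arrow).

  | abcbbc => abcc => acb
  | acbcb
  | acaccbb
  | bcaabcca => bcaacba

bbc->c; bcc->cb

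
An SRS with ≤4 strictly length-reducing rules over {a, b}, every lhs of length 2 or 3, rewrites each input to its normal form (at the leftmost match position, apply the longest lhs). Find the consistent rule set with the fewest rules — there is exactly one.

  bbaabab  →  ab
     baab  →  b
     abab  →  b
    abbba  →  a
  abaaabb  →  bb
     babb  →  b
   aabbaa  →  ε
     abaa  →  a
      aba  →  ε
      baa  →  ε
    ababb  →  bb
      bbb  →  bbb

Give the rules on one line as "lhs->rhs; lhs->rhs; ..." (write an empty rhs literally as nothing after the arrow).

  | bbaabab => baabab => aabab => bab => ab
  | baab => aab => b
  | abab => aab => b
  | abbba => bba => ba => a

aa->; abb->b; ba->a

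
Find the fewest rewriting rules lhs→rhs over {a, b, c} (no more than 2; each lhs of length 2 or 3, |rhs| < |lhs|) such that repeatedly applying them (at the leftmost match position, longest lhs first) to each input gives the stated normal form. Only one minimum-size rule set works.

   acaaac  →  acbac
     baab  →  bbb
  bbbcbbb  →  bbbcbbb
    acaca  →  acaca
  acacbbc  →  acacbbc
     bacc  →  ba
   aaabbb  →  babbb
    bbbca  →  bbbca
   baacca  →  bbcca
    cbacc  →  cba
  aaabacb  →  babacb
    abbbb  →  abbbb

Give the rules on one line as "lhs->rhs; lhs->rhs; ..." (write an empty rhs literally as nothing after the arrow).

  | acaaac => acbac
  | baab => bbb
  | bbbcbbb
  | acaca

aa->b; acc->a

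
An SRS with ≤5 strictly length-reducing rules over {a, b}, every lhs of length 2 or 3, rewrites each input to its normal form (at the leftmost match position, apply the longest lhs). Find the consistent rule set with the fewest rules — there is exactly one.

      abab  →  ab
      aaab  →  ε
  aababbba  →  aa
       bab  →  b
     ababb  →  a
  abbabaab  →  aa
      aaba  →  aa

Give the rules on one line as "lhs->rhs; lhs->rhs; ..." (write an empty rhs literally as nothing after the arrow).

aaa->b; ba->; baa->b; bb->

  | abab => ab
  | aaab => bb => ε
  | aababbba => aabbba => aaba => aa
  | bab => b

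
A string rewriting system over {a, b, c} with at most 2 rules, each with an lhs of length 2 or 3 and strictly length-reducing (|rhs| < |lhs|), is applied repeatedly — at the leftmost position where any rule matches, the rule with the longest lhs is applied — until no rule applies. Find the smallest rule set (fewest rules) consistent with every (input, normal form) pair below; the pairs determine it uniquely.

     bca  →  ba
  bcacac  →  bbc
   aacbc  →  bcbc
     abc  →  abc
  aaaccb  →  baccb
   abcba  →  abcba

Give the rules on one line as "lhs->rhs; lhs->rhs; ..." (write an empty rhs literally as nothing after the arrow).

  | bca => ba
  | bcacac => bacac => baac => bbc
  | aacbc => bcbc
  | abc

aa->b; ca->a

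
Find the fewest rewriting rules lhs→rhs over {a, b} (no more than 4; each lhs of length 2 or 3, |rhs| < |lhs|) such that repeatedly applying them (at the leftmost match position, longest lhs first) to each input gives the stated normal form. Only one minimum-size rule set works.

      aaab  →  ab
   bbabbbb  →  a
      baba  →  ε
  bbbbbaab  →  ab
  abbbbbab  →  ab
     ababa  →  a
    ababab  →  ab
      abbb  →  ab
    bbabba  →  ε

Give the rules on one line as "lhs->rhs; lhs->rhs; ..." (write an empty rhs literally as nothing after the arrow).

  | aaab => ab
  | bbabbbb => abbbb => abb => a
  | baba => ba => ε
  | bbbbbaab => bbbaab => baab => ab

aa->; ba->; bb->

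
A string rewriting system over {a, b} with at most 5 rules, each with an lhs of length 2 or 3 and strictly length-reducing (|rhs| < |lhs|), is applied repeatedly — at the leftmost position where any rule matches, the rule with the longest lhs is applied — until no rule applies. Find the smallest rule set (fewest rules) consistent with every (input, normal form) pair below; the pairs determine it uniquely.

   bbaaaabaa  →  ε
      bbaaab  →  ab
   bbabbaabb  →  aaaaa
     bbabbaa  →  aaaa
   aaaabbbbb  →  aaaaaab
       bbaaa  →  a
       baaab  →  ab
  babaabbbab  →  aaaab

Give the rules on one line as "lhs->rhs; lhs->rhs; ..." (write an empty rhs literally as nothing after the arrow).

  | bbaaaabaa => baabaa => baa => ε
  | bbaaab => bab => ab
  | bbabbaabb => babbaabb => abbaabb => aaaabb => aaaaa
  | bbabbaa => babbaa => abbaa => aaaa

aba->ab; abb->aa; ba->a; baa->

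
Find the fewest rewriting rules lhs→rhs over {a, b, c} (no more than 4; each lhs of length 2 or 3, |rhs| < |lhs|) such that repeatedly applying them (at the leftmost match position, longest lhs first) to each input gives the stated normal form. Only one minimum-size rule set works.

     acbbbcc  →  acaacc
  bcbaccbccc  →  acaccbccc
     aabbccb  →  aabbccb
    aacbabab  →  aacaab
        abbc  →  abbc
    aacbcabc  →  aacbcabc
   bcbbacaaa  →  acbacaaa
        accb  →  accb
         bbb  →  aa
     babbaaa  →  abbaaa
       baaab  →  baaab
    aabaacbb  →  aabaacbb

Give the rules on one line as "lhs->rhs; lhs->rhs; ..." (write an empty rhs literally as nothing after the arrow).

bab->ab; bbb->aa; bcb->ac

  | acbbbcc => acaacc
  | bcbaccbccc => acaccbccc
  | aabbccb
  | aacbabab => aacabab => aacaab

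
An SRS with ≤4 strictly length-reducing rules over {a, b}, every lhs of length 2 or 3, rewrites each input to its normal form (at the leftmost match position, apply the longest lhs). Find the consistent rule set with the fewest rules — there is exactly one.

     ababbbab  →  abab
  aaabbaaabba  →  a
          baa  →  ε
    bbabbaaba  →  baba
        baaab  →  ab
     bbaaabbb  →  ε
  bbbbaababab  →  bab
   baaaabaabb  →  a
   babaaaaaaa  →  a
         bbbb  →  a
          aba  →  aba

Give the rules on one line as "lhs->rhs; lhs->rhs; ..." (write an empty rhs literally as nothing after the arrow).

  | ababbbab => abaabab => abab
  | aaabbaaabba => aabbaaabba => babaaabba => baabba => bba => aa => a
  | baa => ε
  | bbabbaaba => aabbaaba => babaaba => baba

aa->a; aab->ba; baa->; bb->a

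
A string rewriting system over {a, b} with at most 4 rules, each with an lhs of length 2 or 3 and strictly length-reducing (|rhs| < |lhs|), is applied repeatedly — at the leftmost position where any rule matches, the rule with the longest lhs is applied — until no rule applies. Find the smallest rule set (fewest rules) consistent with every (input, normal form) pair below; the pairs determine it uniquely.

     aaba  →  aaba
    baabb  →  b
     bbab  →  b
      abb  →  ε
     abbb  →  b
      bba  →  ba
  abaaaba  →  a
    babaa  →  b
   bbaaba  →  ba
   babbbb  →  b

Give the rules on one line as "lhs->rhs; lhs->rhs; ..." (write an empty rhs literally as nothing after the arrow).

  | aaba
  | baabb => bbb => bb => b
  | bbab => bab => bb => b
  | abb => ε

abb->; baa->b; bab->bb; bb->b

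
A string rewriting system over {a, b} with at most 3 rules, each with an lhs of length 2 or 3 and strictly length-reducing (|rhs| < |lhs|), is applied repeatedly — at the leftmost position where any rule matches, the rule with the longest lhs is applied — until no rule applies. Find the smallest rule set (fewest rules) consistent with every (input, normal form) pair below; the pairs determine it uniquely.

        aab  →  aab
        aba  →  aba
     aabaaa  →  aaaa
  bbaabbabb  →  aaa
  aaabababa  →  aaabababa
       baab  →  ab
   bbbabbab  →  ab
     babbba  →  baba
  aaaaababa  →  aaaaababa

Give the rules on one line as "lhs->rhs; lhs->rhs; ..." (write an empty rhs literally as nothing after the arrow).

  | aab
  | aba
  | aabaaa => aaaa
  | bbaabbabb => aabbabb => aaabb => aaa

baa->a; bb->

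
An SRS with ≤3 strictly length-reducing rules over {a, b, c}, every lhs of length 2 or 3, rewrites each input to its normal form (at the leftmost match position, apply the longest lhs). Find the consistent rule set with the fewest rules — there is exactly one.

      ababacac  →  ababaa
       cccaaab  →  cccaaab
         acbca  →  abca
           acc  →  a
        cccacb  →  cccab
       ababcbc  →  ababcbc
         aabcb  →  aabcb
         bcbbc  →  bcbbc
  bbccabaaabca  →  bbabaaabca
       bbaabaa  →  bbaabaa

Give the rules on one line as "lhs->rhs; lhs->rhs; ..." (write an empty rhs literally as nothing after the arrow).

ac->a; bcc->b

  | ababacac => ababaac => ababaa
  | cccaaab
  | acbca => abca
  | acc => ac => a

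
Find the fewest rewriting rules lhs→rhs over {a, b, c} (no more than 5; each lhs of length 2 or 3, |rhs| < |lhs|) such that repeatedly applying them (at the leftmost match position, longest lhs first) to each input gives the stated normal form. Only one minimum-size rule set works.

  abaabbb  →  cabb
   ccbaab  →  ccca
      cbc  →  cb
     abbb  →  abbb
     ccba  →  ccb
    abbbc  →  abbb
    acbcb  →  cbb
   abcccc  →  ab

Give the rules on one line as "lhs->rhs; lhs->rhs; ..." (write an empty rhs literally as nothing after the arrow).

  | abaabbb => ababbb => acabb => cabb
  | ccbaab => ccbab => ccca
  | cbc => cb
  | abbb

ac->c; ba->b; bab->ca; bc->b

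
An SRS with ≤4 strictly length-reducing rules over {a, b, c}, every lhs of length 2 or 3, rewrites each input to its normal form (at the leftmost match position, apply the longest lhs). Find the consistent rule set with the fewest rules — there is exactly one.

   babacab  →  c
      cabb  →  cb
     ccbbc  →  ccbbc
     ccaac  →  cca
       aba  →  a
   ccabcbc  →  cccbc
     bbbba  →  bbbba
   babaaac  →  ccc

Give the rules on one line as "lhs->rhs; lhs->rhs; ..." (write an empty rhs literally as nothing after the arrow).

aaa->c; ab->; ac->; bab->c

  | babacab => cacab => cab => c
  | cabb => cb
  | ccbbc
  | ccaac => cca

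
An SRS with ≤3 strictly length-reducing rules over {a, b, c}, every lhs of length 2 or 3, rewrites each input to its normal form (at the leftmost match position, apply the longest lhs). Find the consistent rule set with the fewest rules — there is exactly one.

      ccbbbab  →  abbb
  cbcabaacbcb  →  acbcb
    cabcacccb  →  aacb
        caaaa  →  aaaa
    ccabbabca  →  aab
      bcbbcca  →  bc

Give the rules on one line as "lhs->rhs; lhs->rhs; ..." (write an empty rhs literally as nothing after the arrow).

  | ccbbbab => abbbab => abbb
  | cbcabaacbcb => cbabaacbcb => cbaacbcb => cacbcb => acbcb
  | cabcacccb => abcacccb => abacccb => acccb => aacb
  | caaaa => aaaa

ba->; ca->a; cc->a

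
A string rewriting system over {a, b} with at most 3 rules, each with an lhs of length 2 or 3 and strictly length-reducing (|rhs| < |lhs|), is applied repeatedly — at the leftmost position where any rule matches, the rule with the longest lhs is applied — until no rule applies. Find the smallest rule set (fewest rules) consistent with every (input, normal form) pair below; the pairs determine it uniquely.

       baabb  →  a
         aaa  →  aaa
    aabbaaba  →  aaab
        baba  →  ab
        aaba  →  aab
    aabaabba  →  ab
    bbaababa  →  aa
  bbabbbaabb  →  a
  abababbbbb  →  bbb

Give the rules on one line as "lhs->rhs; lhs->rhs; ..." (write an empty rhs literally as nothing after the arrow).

aba->ab; abb->; ba->a

  | baabb => aabb => a
  | aaa
  | aabbaaba => aaaba => aaab
  | baba => aba => ab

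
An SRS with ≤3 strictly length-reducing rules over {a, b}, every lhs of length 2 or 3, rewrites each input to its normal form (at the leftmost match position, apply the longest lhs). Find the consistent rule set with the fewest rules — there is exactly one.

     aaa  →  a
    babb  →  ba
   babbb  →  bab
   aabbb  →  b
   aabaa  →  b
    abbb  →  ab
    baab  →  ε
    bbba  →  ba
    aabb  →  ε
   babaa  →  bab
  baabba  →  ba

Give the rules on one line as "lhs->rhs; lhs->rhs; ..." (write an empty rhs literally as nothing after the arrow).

aa->; bb->

  | aaa => a
  | babb => ba
  | babbb => bab
  | aabbb => bbb => b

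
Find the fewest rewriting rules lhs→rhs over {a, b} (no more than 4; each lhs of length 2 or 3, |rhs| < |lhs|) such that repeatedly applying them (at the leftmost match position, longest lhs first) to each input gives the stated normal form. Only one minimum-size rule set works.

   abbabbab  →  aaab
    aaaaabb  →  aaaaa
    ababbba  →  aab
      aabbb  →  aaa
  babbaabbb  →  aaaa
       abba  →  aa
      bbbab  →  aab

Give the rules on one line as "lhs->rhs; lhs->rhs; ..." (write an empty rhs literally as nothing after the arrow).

ba->b; bb->; bbb->a

  | abbabbab => aabbab => aaab
  | aaaaabb => aaaaa
  | ababbba => abbbba => aaba => aab
  | aabbb => aaa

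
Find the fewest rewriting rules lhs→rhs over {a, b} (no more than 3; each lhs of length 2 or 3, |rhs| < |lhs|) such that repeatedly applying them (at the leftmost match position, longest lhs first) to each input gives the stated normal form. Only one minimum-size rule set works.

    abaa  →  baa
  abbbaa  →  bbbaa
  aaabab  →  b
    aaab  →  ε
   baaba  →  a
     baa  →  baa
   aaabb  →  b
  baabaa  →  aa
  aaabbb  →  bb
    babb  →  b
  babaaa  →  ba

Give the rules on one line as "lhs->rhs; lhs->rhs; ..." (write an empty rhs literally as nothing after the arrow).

  | abaa => baa
  | abbbaa => bbbaa
  | aaabab => babab => ab => b
  | aaab => bab => ε

aaa->ba; ab->b; bab->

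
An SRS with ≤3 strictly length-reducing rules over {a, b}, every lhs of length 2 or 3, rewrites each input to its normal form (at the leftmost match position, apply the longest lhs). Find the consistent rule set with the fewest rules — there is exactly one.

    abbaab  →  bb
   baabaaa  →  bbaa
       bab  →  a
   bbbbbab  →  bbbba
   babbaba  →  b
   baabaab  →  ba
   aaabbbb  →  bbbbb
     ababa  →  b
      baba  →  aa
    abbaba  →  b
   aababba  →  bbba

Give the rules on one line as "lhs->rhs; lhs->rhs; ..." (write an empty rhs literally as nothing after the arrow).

aaa->b; ab->a; bab->a

  | abbaab => abaab => aaab => bb
  | baabaaa => baaaaa => bbaa
  | bab => a
  | bbbbbab => bbbba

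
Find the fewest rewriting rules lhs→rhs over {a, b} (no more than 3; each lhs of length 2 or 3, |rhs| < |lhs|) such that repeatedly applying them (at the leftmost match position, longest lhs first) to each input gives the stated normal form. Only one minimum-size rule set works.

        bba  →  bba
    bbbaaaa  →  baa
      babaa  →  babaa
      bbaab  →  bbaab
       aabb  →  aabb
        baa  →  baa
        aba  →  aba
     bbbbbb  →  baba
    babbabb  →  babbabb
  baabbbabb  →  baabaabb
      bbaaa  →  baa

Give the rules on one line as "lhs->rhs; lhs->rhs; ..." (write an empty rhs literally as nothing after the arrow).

aaa->ba; bbb->ba

  | bba
  | bbbaaaa => baaaaa => bbaaa => bbba => baa
  | babaa
  | bbaab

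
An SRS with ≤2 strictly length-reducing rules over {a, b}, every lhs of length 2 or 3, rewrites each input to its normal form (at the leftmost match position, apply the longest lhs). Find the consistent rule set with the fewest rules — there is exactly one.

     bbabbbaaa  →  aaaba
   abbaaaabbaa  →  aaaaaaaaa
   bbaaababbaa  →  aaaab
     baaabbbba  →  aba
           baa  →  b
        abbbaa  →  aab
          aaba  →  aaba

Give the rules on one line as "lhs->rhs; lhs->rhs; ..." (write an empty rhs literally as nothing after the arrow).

baa->b; bb->a

  | bbabbbaaa => aabbbaaa => aaabaaa => aaaba
  | abbaaaabbaa => aaaaaabbaa => aaaaaaaaa
  | bbaaababbaa => aaaababbaa => aaaabaaaa => aaaabaa => aaaab
  | baaabbbba => babbbba => baabba => bbba => aba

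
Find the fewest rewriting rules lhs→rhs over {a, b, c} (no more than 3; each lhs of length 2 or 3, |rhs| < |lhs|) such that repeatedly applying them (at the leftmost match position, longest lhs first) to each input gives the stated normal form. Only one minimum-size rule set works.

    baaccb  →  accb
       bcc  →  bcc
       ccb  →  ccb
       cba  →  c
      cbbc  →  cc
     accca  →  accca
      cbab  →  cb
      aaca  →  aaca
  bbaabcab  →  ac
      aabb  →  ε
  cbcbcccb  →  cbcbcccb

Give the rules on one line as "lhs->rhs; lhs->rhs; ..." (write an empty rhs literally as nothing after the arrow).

ab->; ba->; bb->

  | baaccb => accb
  | bcc
  | ccb
  | cba => c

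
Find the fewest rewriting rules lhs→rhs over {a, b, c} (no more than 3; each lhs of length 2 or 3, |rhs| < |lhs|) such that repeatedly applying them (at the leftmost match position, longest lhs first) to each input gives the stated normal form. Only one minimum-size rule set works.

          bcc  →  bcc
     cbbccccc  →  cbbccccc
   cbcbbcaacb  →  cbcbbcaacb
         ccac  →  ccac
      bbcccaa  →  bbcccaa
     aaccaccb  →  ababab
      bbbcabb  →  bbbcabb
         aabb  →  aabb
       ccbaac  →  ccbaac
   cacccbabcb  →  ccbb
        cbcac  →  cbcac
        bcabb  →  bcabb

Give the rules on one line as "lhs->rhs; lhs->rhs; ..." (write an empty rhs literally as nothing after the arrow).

abc->; acc->ba; bac->c

  | bcc
  | cbbccccc
  | cbcbbcaacb
  | ccac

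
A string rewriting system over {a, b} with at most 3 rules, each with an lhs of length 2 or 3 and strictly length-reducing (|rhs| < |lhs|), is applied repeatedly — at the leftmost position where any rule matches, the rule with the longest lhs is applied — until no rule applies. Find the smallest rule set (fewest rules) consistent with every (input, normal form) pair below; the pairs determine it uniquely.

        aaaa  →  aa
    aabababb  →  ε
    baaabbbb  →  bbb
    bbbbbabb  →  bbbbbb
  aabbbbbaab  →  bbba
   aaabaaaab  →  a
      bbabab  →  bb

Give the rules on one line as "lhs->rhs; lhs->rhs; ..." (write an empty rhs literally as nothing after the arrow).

aaa->aa; ab->

  | aaaa => aaa => aa
  | aabababb => aababb => aabb => ab => ε
  | baaabbbb => baabbbb => babbb => bbb
  | bbbbbabb => bbbbbb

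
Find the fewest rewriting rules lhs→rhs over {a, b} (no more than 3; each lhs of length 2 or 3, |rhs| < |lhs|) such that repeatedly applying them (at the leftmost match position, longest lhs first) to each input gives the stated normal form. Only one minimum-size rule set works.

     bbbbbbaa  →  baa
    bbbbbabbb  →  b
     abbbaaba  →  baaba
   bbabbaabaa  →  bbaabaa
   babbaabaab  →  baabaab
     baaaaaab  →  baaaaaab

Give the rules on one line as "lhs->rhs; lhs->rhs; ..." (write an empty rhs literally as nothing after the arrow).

  | bbbbbbaa => abbbaa => baa
  | bbbbbabbb => abbabbb => abbb => b
  | abbbaaba => baaba
  | bbabbaabaa => bbaabaa

abb->; bbb->a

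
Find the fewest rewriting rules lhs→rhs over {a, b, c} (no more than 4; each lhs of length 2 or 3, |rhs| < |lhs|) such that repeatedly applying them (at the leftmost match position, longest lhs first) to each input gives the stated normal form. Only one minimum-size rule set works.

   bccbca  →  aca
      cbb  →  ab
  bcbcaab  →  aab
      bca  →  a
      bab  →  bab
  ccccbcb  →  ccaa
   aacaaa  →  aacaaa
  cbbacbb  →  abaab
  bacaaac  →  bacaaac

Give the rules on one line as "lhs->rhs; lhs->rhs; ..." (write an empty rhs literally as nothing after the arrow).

bc->; cb->a; ccb->a

  | bccbca => cbca => aca
  | cbb => ab
  | bcbcaab => bcaab => aab
  | bca => a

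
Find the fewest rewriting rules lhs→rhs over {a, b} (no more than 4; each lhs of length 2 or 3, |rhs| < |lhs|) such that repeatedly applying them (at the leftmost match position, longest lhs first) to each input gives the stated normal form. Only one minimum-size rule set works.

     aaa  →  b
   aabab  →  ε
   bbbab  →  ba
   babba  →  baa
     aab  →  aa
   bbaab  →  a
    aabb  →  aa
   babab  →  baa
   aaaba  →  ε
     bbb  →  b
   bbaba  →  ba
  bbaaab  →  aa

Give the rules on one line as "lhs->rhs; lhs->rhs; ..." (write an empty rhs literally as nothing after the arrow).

  | aaa => b
  | aabab => aaab => bb => ε
  | bbbab => bab => ba
  | babba => baba => baa

aaa->b; ab->a; bb->; bba->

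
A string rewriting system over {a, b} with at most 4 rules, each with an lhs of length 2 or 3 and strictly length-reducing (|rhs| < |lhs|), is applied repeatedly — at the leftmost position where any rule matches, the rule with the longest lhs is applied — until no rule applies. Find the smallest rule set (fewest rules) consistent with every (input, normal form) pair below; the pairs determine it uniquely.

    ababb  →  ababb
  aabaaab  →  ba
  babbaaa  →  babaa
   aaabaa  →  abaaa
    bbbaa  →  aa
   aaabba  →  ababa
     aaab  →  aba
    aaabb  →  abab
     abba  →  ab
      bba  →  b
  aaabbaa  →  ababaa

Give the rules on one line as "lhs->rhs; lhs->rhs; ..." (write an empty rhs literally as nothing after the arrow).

  | ababb
  | aabaaab => baaaab => baaba => bbaa => ba
  | babbaaa => babaa
  | aaabaa => abaaa

aab->ba; bba->b; bbb->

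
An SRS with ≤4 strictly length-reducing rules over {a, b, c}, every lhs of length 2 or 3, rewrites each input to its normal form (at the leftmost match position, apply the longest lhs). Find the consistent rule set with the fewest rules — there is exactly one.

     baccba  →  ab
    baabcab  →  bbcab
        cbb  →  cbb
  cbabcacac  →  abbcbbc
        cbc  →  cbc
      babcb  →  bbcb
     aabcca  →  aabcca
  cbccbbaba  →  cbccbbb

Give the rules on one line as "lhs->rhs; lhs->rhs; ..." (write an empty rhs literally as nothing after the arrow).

aca->bb; ba->b; bac->; cba->ab

  | baccba => cba => ab
  | baabcab => babcab => bbcab
  | cbb
  | cbabcacac => abbcacac => abbcbbc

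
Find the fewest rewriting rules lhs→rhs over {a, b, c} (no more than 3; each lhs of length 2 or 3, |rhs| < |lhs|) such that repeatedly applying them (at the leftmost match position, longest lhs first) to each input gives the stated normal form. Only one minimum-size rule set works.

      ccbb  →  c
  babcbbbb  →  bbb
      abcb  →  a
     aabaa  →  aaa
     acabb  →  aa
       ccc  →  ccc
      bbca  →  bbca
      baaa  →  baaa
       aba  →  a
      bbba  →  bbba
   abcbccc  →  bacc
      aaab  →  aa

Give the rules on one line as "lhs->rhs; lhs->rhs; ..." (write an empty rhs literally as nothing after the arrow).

  | ccbb => cab => c
  | babcbbbb => bcbbbb => babbb => bbb
  | abcb => cb => a
  | aabaa => aaa

ab->; cb->a; cbc->ba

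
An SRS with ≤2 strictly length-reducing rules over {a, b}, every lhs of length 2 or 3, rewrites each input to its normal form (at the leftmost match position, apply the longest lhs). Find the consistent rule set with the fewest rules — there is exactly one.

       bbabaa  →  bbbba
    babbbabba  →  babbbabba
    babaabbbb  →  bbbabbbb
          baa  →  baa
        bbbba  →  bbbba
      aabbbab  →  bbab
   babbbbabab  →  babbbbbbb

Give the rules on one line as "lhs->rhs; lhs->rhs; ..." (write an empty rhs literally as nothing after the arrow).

  | bbabaa => bbbba
  | babbbabba
  | babaabbbb => bbbabbbb
  | baa

aab->; aba->bb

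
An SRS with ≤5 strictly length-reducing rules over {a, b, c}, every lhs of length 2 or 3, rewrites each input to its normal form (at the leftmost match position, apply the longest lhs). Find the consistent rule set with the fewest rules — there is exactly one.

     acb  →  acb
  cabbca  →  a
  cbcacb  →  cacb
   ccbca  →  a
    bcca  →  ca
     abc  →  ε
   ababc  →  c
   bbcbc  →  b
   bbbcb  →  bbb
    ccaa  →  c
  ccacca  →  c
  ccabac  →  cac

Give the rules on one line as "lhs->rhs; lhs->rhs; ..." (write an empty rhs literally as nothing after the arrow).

  | acb
  | cabbca => ccbca => bca => a
  | cbcacb => cacb
  | ccbca => bca => a

aa->c; ab->c; bc->; cc->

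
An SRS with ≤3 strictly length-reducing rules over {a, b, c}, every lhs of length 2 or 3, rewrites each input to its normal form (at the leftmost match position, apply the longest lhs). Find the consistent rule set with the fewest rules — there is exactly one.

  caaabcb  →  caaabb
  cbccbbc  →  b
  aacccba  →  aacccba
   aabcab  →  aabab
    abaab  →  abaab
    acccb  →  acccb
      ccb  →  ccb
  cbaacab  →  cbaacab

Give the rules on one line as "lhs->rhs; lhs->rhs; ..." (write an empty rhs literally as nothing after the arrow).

  | caaabcb => caaabb
  | cbccbbc => cbcbbc => cbbbc => bc => b
  | aacccba
  | aabcab => aabab

bc->b; cbb->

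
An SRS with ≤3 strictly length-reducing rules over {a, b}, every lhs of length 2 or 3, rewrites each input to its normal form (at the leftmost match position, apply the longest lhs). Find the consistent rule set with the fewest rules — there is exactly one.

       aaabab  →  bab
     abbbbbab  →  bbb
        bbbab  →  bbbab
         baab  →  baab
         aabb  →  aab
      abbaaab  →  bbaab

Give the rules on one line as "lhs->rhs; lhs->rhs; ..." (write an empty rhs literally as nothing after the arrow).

  | aaabab => bab
  | abbbbbab => abbbbab => abbbab => abbab => abab => bbb
  | bbbab
  | baab

aaa->; aba->bb; abb->ab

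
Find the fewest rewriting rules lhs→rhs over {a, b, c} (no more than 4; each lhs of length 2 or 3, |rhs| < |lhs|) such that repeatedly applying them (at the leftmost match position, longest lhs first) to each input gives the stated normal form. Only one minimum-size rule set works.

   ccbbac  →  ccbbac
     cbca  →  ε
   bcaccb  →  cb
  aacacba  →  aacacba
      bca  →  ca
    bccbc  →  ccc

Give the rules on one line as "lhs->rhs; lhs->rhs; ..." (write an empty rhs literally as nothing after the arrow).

  | ccbbac
  | cbca => cca => ε
  | bcaccb => caccb => cb
  | aacacba

acc->; bc->c; cca->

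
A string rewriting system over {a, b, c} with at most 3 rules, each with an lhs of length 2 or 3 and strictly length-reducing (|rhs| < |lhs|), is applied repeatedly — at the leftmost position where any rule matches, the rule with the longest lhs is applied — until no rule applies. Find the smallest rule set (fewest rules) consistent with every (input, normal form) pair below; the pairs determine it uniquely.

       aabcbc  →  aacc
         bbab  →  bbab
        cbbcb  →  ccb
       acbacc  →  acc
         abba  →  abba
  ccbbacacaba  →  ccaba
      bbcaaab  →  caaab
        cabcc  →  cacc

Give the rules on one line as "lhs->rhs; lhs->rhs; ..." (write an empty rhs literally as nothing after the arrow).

bac->; bc->c

  | aabcbc => aacbc => aacc
  | bbab
  | cbbcb => cbcb => ccb
  | acbacc => acc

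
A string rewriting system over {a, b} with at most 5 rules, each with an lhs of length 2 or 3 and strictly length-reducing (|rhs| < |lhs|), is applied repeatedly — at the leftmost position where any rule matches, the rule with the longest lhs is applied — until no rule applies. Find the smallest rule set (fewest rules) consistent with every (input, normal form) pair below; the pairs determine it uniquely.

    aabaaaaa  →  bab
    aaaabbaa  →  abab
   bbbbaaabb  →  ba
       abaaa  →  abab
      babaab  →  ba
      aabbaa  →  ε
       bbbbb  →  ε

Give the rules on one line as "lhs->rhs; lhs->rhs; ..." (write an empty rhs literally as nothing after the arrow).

aa->; aaa->ab; bb->; bbb->

  | aabaaaaa => baaaaa => babaa => bab
  | aaaabbaa => ababbaa => abaaa => abab
  | bbbbaaabb => baaabb => babbb => ba
  | abaaa => abab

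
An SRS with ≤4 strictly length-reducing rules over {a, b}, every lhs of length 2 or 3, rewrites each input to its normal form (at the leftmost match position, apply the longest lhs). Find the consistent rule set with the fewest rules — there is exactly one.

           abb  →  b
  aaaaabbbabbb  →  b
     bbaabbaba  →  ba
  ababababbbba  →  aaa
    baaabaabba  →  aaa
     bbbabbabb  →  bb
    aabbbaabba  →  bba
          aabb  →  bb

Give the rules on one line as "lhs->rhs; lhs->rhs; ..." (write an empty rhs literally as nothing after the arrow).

aab->b; ab->; bbb->aa

  | abb => b
  | aaaaabbbabbb => aaabbbabbb => abbbabbb => bbabbb => bbbb => aab => b
  | bbaabbaba => bbbbaba => aababa => baba => ba
  | ababababbbba => abababbbba => ababbbba => abbbba => bbba => aaa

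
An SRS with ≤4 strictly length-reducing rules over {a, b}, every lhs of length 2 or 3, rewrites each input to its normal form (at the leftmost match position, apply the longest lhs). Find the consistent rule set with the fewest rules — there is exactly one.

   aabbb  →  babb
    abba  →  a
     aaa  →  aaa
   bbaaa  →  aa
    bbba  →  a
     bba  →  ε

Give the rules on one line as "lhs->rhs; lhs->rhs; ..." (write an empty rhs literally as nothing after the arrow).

aab->ba; bba->; bbb->

  | aabbb => babb
  | abba => a
  | aaa
  | bbaaa => aa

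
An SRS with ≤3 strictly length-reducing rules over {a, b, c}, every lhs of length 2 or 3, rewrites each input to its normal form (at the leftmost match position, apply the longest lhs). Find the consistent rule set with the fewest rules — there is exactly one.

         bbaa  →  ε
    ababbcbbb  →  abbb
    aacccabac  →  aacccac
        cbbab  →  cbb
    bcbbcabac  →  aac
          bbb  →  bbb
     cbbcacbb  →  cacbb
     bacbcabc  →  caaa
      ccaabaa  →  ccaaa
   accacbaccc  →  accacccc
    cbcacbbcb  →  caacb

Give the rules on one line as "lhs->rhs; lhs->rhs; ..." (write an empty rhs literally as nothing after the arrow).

ba->; bc->a

  | bbaa => ba => ε
  | ababbcbbb => abbcbbb => ababbb => abbb
  | aacccabac => aacccac
  | cbbab => cbb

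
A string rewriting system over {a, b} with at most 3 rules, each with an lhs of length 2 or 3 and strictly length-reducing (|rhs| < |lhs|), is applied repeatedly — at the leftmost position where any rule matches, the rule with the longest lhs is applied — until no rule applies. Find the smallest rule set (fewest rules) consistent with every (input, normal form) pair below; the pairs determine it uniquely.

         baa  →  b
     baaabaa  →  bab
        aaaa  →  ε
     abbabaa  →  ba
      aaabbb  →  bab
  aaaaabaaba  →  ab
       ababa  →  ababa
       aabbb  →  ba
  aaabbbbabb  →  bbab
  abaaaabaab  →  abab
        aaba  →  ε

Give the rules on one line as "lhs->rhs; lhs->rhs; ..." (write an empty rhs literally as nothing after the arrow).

  | baa => b
  | baaabaa => babaa => bab
  | aaaa => aa => ε
  | abbabaa => baabaa => baaa => ba

aa->; aab->a; abb->ba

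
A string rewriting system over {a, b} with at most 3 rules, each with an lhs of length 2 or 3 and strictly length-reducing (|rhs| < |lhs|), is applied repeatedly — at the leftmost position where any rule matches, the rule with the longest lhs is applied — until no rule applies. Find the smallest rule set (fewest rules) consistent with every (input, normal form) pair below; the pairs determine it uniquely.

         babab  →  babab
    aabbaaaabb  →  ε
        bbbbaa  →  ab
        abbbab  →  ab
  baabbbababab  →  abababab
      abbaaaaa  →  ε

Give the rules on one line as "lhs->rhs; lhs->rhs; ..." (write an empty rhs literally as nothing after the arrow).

aa->; bb->; bbb->a

  | babab
  | aabbaaaabb => bbaaaabb => aaaabb => aabb => bb => ε
  | bbbbaa => abaa => ab
  | abbbab => aaab => ab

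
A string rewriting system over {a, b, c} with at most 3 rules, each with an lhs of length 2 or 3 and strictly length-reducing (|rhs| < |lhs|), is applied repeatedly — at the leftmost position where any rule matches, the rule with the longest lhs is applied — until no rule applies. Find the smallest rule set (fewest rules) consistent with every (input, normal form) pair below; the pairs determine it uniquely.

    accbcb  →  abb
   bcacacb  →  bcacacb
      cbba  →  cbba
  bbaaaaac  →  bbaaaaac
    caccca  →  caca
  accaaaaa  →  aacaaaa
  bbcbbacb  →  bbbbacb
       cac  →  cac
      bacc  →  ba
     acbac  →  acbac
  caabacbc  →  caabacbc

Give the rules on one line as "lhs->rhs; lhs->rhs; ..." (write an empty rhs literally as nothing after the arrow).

  | accbcb => abcb => abb
  | bcacacb
  | cbba
  | bbaaaaac

bcb->bb; cc->; cca->ac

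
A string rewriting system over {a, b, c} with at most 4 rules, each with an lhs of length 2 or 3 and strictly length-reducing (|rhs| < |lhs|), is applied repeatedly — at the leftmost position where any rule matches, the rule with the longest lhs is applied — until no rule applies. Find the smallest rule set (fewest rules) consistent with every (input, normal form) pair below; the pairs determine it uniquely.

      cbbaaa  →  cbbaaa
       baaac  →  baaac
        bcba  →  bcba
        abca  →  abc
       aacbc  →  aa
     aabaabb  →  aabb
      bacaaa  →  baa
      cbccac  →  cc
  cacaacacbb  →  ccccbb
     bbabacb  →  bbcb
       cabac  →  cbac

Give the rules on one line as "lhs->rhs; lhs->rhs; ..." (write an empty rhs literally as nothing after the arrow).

  | cbbaaa
  | baaac
  | bcba
  | abca => abc

aba->; aca->; ca->c; cbc->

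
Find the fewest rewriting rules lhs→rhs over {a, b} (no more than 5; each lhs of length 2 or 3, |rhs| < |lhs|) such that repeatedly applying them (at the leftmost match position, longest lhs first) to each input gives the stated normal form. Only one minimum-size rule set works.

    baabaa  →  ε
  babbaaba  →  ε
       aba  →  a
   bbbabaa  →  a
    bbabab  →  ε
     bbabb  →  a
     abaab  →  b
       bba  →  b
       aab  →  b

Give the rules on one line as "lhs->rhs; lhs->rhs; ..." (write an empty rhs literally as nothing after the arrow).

  | baabaa => abaa => aa => ε
  | babbaaba => abaaba => aaba => ba => ε
  | aba => a
  | bbbabaa => bbaaa => baa => a

aa->; ab->; ba->; bab->a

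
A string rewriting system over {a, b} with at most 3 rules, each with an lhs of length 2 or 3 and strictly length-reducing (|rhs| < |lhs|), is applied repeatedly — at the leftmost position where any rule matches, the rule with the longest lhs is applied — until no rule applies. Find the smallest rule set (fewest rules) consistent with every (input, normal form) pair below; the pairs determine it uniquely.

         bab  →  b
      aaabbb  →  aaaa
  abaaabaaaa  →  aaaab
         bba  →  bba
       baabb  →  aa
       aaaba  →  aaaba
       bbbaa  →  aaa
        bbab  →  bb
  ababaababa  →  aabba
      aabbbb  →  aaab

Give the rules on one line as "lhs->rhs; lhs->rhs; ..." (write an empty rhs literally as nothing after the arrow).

baa->ab; bab->b; bbb->a

  | bab => b
  | aaabbb => aaaa
  | abaaabaaaa => aababaaaa => aabaaaa => aaabaa => aaaab
  | bba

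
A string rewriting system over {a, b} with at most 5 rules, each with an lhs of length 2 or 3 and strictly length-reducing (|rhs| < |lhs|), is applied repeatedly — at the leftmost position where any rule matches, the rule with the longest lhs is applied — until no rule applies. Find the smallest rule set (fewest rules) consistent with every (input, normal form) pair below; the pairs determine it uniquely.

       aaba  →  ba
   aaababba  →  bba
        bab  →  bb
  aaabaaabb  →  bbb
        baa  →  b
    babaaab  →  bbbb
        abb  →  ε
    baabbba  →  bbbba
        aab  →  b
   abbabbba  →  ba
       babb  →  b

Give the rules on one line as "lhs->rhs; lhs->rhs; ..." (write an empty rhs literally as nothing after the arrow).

  | aaba => ba
  | aaababba => bababba => bbabba => bba
  | bab => bb
  | aaabaaabb => babaaabb => bbaaabb => bbbabb => bbb

aa->; aaa->ba; ab->b; abb->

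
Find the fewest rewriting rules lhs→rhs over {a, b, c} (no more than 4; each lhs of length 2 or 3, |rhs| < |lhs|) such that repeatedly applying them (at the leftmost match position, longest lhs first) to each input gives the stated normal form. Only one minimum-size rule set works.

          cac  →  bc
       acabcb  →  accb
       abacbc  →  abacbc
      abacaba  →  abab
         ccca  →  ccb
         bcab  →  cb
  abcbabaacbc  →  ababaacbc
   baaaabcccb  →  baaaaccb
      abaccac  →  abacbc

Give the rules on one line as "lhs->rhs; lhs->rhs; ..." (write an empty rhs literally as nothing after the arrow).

abc->a; bb->c; ca->b

  | cac => bc
  | acabcb => abbcb => accb
  | abacbc
  | abacaba => ababba => abaca => abab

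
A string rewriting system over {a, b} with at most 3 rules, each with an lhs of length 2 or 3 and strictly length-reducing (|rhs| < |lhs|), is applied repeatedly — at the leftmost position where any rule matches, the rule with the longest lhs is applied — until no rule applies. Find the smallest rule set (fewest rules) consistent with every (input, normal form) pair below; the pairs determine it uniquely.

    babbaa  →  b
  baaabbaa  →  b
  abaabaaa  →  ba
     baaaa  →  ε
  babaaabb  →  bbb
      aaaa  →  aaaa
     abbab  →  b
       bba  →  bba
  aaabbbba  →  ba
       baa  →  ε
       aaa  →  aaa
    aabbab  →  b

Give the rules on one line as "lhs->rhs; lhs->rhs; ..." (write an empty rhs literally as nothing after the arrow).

ab->; aba->ba; baa->ab

  | babbaa => bbaa => bab => b
  | baaabbaa => ababbaa => babbaa => bbaa => bab => b
  | abaabaaa => baabaaa => abbaaa => baaa => aba => ba
  | baaaa => abaa => baa => ab => ε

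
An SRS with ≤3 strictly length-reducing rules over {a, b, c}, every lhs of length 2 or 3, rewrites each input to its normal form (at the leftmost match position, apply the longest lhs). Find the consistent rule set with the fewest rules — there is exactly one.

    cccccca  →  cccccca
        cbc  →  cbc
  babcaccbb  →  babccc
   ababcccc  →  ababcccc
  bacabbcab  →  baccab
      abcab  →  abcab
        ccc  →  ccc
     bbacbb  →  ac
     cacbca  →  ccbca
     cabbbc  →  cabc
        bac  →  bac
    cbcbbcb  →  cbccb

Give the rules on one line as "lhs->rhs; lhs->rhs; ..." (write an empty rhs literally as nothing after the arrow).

  | cccccca
  | cbc
  | babcaccbb => babcccbb => babccc
  | ababcccc

bb->; cac->cc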